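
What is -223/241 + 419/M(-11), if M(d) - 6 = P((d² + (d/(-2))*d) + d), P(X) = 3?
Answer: 98972/2169 ≈ 45.630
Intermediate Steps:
M(d) = 9 (M(d) = 6 + 3 = 9)
-223/241 + 419/M(-11) = -223/241 + 419/9 = 98972/2169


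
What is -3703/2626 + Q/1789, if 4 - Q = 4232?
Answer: -17727395/4697914 ≈ -3.7735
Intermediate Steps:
Q = -4228 (Q = 4 - 1*4232 = 4 - 4232 = -4228)
-3703/2626 + Q/1789 = -3703/2626 - 4228/1789 = -17727395/4697914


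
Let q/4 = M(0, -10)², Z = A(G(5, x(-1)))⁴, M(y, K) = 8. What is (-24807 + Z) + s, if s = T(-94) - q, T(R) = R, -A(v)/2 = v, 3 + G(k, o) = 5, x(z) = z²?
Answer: -24901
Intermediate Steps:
G(k, o) = 2 (G(k, o) = -3 + 5 = 2)
A(v) = -2*v
Z = 256 (Z = (-2*2)⁴ = (-4)⁴ = 256)
q = 256 (q = 4*8² = 4*64 = 256)
s = -350 (s = -94 - 1*256 = -94 - 256 = -350)
(-24807 + Z) + s = (-24807 + 256) - 350 = -24551 - 350 = -24901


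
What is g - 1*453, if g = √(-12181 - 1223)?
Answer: -453 + 2*I*√3351 ≈ -453.0 + 115.78*I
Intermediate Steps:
g = 2*I*√3351 (g = √(-13404) = 2*I*√3351 ≈ 115.78*I)
g - 1*453 = 2*I*√3351 - 1*453 = 2*I*√3351 - 453 = -453 + 2*I*√3351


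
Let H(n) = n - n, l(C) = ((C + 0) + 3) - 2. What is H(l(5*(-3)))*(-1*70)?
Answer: 0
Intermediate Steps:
l(C) = 1 + C (l(C) = (C + 3) - 2 = (3 + C) - 2 = 1 + C)
H(n) = 0
H(l(5*(-3)))*(-1*70) = 0*(-1*70) = 0*(-70) = 0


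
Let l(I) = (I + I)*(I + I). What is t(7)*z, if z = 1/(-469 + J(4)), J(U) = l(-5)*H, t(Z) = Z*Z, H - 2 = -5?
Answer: -49/769 ≈ -0.063719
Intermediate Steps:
l(I) = 4*I² (l(I) = (2*I)*(2*I) = 4*I²)
H = -3 (H = 2 - 5 = -3)
t(Z) = Z²
J(U) = -300 (J(U) = (4*(-5)²)*(-3) = (4*25)*(-3) = 100*(-3) = -300)
z = -1/769 (z = 1/(-469 - 300) = 1/(-769) = -1/769 ≈ -0.0013004)
t(7)*z = 7²*(-1/769) = 49*(-1/769) = -49/769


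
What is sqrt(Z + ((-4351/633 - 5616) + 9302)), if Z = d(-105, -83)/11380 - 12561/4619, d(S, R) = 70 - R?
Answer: sqrt(1017543643058372568522765)/16636575630 ≈ 60.633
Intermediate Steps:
Z = -142237473/52564220 (Z = (70 - 1*(-83))/11380 - 12561/4619 = (70 + 83)*(1/11380) - 12561*1/4619 = 153*(1/11380) - 12561/4619 = 153/11380 - 12561/4619 = -142237473/52564220 ≈ -2.7060)
sqrt(Z + ((-4351/633 - 5616) + 9302)) = sqrt(-142237473/52564220 + ((-4351/633 - 5616) + 9302)) = sqrt(-142237473/52564220 + (-3559279/633 + 9302)) = sqrt(-142237473/52564220 + 2328887/633) = sqrt(122326092302731/33273151260) = sqrt(1017543643058372568522765)/16636575630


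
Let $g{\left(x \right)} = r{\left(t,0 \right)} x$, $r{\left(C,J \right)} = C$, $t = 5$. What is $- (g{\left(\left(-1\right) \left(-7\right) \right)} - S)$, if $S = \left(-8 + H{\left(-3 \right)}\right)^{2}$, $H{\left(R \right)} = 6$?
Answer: $-31$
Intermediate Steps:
$g{\left(x \right)} = 5 x$
$S = 4$ ($S = \left(-8 + 6\right)^{2} = \left(-2\right)^{2} = 4$)
$- (g{\left(\left(-1\right) \left(-7\right) \right)} - S) = - (5 \left(\left(-1\right) \left(-7\right)\right) - 4) = - (5 \cdot 7 - 4) = - (35 - 4) = \left(-1\right) 31 = -31$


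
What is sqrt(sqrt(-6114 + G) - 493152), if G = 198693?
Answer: sqrt(-493152 + sqrt(192579)) ≈ 701.94*I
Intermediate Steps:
sqrt(sqrt(-6114 + G) - 493152) = sqrt(sqrt(-6114 + 198693) - 493152) = sqrt(sqrt(192579) - 493152) = sqrt(-493152 + sqrt(192579))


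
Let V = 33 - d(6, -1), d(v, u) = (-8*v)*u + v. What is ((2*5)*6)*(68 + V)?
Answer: 2820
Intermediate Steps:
d(v, u) = v - 8*u*v (d(v, u) = -8*u*v + v = v - 8*u*v)
V = -21 (V = 33 - 6*(1 - 8*(-1)) = 33 - 6*(1 + 8) = 33 - 6*9 = 33 - 1*54 = 33 - 54 = -21)
((2*5)*6)*(68 + V) = ((2*5)*6)*(68 - 21) = (10*6)*47 = 60*47 = 2820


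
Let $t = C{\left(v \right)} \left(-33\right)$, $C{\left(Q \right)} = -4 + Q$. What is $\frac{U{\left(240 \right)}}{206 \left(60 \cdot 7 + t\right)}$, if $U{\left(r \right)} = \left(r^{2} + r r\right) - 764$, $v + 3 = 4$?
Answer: $\frac{57218}{53457} \approx 1.0704$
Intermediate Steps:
$v = 1$ ($v = -3 + 4 = 1$)
$U{\left(r \right)} = -764 + 2 r^{2}$ ($U{\left(r \right)} = \left(r^{2} + r^{2}\right) - 764 = 2 r^{2} - 764 = -764 + 2 r^{2}$)
$t = 99$ ($t = \left(-4 + 1\right) \left(-33\right) = \left(-3\right) \left(-33\right) = 99$)
$\frac{U{\left(240 \right)}}{206 \left(60 \cdot 7 + t\right)} = \frac{-764 + 2 \cdot 240^{2}}{206 \left(60 \cdot 7 + 99\right)} = \frac{-764 + 2 \cdot 57600}{206 \left(420 + 99\right)} = \frac{-764 + 115200}{206 \cdot 519} = \frac{114436}{106914} = 114436 \cdot \frac{1}{106914} = \frac{57218}{53457}$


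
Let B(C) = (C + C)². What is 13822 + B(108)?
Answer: 60478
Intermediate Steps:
B(C) = 4*C² (B(C) = (2*C)² = 4*C²)
13822 + B(108) = 13822 + 4*108² = 13822 + 4*11664 = 13822 + 46656 = 60478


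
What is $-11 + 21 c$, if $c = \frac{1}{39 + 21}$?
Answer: $- \frac{213}{20} \approx -10.65$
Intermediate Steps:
$c = \frac{1}{60} \approx 0.016667$
$-11 + 21 c = -11 + 21 \cdot \frac{1}{60} = -11 + \frac{7}{20} = - \frac{213}{20}$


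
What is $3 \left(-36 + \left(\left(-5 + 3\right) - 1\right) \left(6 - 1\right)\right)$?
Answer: $-153$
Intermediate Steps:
$3 \left(-36 + \left(\left(-5 + 3\right) - 1\right) \left(6 - 1\right)\right) = 3 \left(-36 + \left(-2 - 1\right) 5\right) = 3 \left(-36 - 15\right) = 3 \left(-51\right) = -153$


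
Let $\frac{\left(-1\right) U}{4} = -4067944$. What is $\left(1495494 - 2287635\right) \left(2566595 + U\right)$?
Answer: $-14922646042311$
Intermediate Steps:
$U = 16271776$ ($U = \left(-4\right) \left(-4067944\right) = 16271776$)
$\left(1495494 - 2287635\right) \left(2566595 + U\right) = \left(1495494 - 2287635\right) \left(2566595 + 16271776\right) = \left(-792141\right) 18838371 = -14922646042311$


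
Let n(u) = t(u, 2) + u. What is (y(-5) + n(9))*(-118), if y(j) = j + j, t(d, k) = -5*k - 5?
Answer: 1888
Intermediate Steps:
t(d, k) = -5 - 5*k
n(u) = -15 + u (n(u) = (-5 - 5*2) + u = (-5 - 10) + u = -15 + u)
y(j) = 2*j
(y(-5) + n(9))*(-118) = (2*(-5) + (-15 + 9))*(-118) = (-10 - 6)*(-118) = -16*(-118) = 1888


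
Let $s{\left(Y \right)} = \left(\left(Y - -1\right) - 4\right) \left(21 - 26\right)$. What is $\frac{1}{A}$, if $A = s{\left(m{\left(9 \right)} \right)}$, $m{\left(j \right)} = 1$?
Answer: $\frac{1}{10} \approx 0.1$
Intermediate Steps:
$s{\left(Y \right)} = 15 - 5 Y$ ($s{\left(Y \right)} = \left(\left(Y + 1\right) - 4\right) \left(-5\right) = \left(\left(1 + Y\right) - 4\right) \left(-5\right) = \left(-3 + Y\right) \left(-5\right) = 15 - 5 Y$)
$A = 10$ ($A = 15 - 5 = 10$)
$\frac{1}{A} = \frac{1}{10}$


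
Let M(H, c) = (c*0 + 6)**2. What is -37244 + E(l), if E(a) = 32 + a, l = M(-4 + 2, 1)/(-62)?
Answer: -1153590/31 ≈ -37213.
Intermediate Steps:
M(H, c) = 36 (M(H, c) = (0 + 6)**2 = 6**2 = 36)
l = -18/31 (l = 36/(-62) = 36*(-1/62) = -18/31 ≈ -0.58065)
-37244 + E(l) = -37244 + (32 - 18/31) = -37244 + 974/31 = -1153590/31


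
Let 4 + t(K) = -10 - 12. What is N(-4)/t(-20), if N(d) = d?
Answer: 2/13 ≈ 0.15385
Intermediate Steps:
t(K) = -26 (t(K) = -4 + (-10 - 12) = -4 - 22 = -26)
N(-4)/t(-20) = -4/(-26) = -4*(-1/26) = 2/13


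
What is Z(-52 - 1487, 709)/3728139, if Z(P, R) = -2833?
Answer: -2833/3728139 ≈ -0.00075990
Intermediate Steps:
Z(-52 - 1487, 709)/3728139 = -2833/3728139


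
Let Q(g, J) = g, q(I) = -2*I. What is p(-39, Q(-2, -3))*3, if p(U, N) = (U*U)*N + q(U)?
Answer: -8892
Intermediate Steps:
p(U, N) = -2*U + N*U² (p(U, N) = (U*U)*N - 2*U = U²*N - 2*U = N*U² - 2*U = -2*U + N*U²)
p(-39, Q(-2, -3))*3 = -39*(-2 - 2*(-39))*3 = -39*(-2 + 78)*3 = -39*76*3 = -2964*3 = -8892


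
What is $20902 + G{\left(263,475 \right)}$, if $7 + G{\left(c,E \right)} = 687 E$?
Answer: $347220$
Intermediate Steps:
$G{\left(c,E \right)} = -7 + 687 E$
$20902 + G{\left(263,475 \right)} = 20902 + \left(-7 + 687 \cdot 475\right) = 20902 + \left(-7 + 326325\right) = 20902 + 326318 = 347220$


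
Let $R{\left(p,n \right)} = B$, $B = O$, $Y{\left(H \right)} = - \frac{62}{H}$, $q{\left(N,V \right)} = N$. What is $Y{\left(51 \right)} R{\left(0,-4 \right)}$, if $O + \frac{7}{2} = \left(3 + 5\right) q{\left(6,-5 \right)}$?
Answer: $- \frac{2759}{51} \approx -54.098$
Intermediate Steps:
$O = \frac{89}{2}$ ($O = - \frac{7}{2} + \left(3 + 5\right) 6 = - \frac{7}{2} + 8 \cdot 6 = - \frac{7}{2} + 48 = \frac{89}{2} \approx 44.5$)
$B = \frac{89}{2} \approx 44.5$
$R{\left(p,n \right)} = \frac{89}{2}$
$Y{\left(51 \right)} R{\left(0,-4 \right)} = - \frac{62}{51} \cdot \frac{89}{2} = \left(-62\right) \frac{1}{51} \cdot \frac{89}{2} = \left(- \frac{62}{51}\right) \frac{89}{2} = - \frac{2759}{51}$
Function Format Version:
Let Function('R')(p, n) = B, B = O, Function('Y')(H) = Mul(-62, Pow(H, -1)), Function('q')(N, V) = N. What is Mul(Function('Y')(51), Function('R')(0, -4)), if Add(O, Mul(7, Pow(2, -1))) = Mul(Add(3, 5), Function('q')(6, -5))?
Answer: Rational(-2759, 51) ≈ -54.098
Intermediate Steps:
O = Rational(89, 2) (O = Add(Rational(-7, 2), Mul(Add(3, 5), 6)) = Add(Rational(-7, 2), Mul(8, 6)) = Add(Rational(-7, 2), 48) = Rational(89, 2) ≈ 44.500)
B = Rational(89, 2) ≈ 44.500
Function('R')(p, n) = Rational(89, 2)
Mul(Function('Y')(51), Function('R')(0, -4)) = Mul(Mul(-62, Pow(51, -1)), Rational(89, 2)) = Mul(Mul(-62, Rational(1, 51)), Rational(89, 2)) = Mul(Rational(-62, 51), Rational(89, 2)) = Rational(-2759, 51)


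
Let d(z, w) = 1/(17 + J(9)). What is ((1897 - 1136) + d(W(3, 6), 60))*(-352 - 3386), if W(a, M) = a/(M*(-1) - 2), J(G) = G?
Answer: -36981903/13 ≈ -2.8448e+6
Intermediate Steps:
W(a, M) = a/(-2 - M) (W(a, M) = a/(-M - 2) = a/(-2 - M))
d(z, w) = 1/26 (d(z, w) = 1/(17 + 9) = 1/26)
((1897 - 1136) + d(W(3, 6), 60))*(-352 - 3386) = ((1897 - 1136) + 1/26)*(-352 - 3386) = (761 + 1/26)*(-3738) = (19787/26)*(-3738) = -36981903/13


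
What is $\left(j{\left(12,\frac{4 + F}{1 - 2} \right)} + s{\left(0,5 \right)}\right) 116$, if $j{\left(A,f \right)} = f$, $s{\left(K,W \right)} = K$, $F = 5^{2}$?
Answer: $-3364$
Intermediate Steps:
$F = 25$
$\left(j{\left(12,\frac{4 + F}{1 - 2} \right)} + s{\left(0,5 \right)}\right) 116 = \left(\frac{4 + 25}{1 - 2} + 0\right) 116 = \left(\frac{29}{-1} + 0\right) 116 = \left(29 \left(-1\right) + 0\right) 116 = \left(-29 + 0\right) 116 = \left(-29\right) 116 = -3364$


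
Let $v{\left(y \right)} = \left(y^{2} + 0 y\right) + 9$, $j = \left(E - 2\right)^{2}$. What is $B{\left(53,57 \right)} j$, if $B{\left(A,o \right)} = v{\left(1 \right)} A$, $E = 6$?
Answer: $8480$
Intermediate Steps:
$j = 16$ ($j = \left(6 - 2\right)^{2} = 4^{2} = 16$)
$v{\left(y \right)} = 9 + y^{2}$ ($v{\left(y \right)} = \left(y^{2} + 0\right) + 9 = y^{2} + 9 = 9 + y^{2}$)
$B{\left(A,o \right)} = 10 A$ ($B{\left(A,o \right)} = \left(9 + 1^{2}\right) A = \left(9 + 1\right) A = 10 A$)
$B{\left(53,57 \right)} j = 10 \cdot 53 \cdot 16 = 530 \cdot 16 = 8480$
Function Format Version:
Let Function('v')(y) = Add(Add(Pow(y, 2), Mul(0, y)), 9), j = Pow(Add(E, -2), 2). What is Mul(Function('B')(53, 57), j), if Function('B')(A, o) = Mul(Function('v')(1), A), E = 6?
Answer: 8480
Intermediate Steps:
j = 16 (j = Pow(Add(6, -2), 2) = Pow(4, 2) = 16)
Function('v')(y) = Add(9, Pow(y, 2)) (Function('v')(y) = Add(Add(Pow(y, 2), 0), 9) = Add(Pow(y, 2), 9) = Add(9, Pow(y, 2)))
Function('B')(A, o) = Mul(10, A) (Function('B')(A, o) = Mul(Add(9, Pow(1, 2)), A) = Mul(Add(9, 1), A) = Mul(10, A))
Mul(Function('B')(53, 57), j) = Mul(Mul(10, 53), 16) = Mul(530, 16) = 8480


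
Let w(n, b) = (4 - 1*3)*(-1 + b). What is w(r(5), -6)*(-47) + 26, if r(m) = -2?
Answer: 355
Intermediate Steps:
w(n, b) = -1 + b (w(n, b) = (4 - 3)*(-1 + b) = 1*(-1 + b) = -1 + b)
w(r(5), -6)*(-47) + 26 = (-1 - 6)*(-47) + 26 = -7*(-47) + 26 = 329 + 26 = 355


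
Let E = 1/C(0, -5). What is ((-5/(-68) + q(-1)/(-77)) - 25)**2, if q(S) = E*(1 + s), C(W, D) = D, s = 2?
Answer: 425587921641/685392400 ≈ 620.94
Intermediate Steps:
E = -1/5 (E = 1/(-5) = -1/5 ≈ -0.20000)
q(S) = -3/5 (q(S) = -(1 + 2)/5 = -1/5*3 = -3/5)
((-5/(-68) + q(-1)/(-77)) - 25)**2 = ((-5/(-68) - 3/5/(-77)) - 25)**2 = ((-5*(-1/68) - 3/5*(-1/77)) - 25)**2 = ((5/68 + 3/385) - 25)**2 = (2129/26180 - 25)**2 = (-652371/26180)**2 = 425587921641/685392400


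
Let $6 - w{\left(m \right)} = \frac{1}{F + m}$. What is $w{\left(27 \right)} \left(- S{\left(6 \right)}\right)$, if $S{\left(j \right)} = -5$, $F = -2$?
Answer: $\frac{149}{5} \approx 29.8$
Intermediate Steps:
$w{\left(m \right)} = 6 - \frac{1}{-2 + m}$
$w{\left(27 \right)} \left(- S{\left(6 \right)}\right) = \frac{-13 + 6 \cdot 27}{-2 + 27} \left(\left(-1\right) \left(-5\right)\right) = \frac{-13 + 162}{25} \cdot 5 = \frac{1}{25} \cdot 149 \cdot 5 = \frac{149}{25} \cdot 5 = \frac{149}{5}$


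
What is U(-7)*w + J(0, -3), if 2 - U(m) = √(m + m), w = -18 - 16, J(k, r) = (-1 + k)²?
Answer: -67 + 34*I*√14 ≈ -67.0 + 127.22*I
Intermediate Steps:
w = -34
U(m) = 2 - √2*√m (U(m) = 2 - √(m + m) = 2 - √(2*m) = 2 - √2*√m)
U(-7)*w + J(0, -3) = (2 - √2*√(-7))*(-34) + (-1 + 0)² = (2 - √2*I*√7)*(-34) + (-1)² = (2 - I*√14)*(-34) + 1 = (-68 + 34*I*√14) + 1 = -67 + 34*I*√14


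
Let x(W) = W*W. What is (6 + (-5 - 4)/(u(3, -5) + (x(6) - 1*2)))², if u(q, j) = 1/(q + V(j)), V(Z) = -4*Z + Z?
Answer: 12362256/375769 ≈ 32.899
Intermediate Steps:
x(W) = W²
V(Z) = -3*Z
u(q, j) = 1/(q - 3*j)
(6 + (-5 - 4)/(u(3, -5) + (x(6) - 1*2)))² = (6 + (-5 - 4)/(1/(3 - 3*(-5)) + (6² - 1*2)))² = (6 - 9/(1/(3 + 15) + (36 - 2)))² = (6 - 9/(1/18 + 34))² = (6 - 9/613/18)² = (6 - 9*18/613)² = (6 - 162/613)² = (3516/613)² = 12362256/375769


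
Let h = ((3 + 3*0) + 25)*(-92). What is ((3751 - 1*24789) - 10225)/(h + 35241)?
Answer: -31263/32665 ≈ -0.95708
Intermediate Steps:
h = -2576 (h = ((3 + 0) + 25)*(-92) = (3 + 25)*(-92) = 28*(-92) = -2576)
((3751 - 1*24789) - 10225)/(h + 35241) = ((3751 - 1*24789) - 10225)/(-2576 + 35241) = ((3751 - 24789) - 10225)/32665 = (-21038 - 10225)*(1/32665) = -31263*1/32665 = -31263/32665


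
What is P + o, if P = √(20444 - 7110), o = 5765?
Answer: 5765 + √13334 ≈ 5880.5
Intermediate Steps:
P = √13334 ≈ 115.47
P + o = √13334 + 5765 = 5765 + √13334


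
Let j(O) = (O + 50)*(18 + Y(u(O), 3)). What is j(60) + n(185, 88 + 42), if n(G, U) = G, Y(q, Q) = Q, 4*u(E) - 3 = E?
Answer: 2495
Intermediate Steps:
u(E) = 3/4 + E/4
j(O) = 1050 + 21*O (j(O) = (O + 50)*(18 + 3) = (50 + O)*21 = 1050 + 21*O)
j(60) + n(185, 88 + 42) = (1050 + 21*60) + 185 = (1050 + 1260) + 185 = 2310 + 185 = 2495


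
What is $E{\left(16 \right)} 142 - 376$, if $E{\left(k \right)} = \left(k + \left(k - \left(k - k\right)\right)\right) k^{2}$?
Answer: $1162888$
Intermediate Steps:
$E{\left(k \right)} = 2 k^{3}$ ($E{\left(k \right)} = \left(k + \left(k - 0\right)\right) k^{2} = \left(k + \left(k + 0\right)\right) k^{2} = \left(k + k\right) k^{2} = 2 k k^{2} = 2 k^{3}$)
$E{\left(16 \right)} 142 - 376 = 2 \cdot 16^{3} \cdot 142 - 376 = 2 \cdot 4096 \cdot 142 - 376 = 8192 \cdot 142 - 376 = 1163264 - 376 = 1162888$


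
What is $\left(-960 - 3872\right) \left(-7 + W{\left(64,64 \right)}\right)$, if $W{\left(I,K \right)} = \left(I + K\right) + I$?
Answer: $-893920$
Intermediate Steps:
$W{\left(I,K \right)} = K + 2 I$
$\left(-960 - 3872\right) \left(-7 + W{\left(64,64 \right)}\right) = \left(-960 - 3872\right) \left(-7 + \left(64 + 2 \cdot 64\right)\right) = - 4832 \left(-7 + \left(64 + 128\right)\right) = - 4832 \left(-7 + 192\right) = \left(-4832\right) 185 = -893920$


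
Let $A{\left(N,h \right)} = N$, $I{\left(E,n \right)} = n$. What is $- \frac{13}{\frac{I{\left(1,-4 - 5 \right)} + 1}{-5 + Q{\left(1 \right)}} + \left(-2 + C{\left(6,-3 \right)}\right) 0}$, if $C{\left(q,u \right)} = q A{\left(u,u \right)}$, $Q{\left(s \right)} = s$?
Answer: $- \frac{13}{2} \approx -6.5$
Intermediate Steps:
$C{\left(q,u \right)} = q u$
$- \frac{13}{\frac{I{\left(1,-4 - 5 \right)} + 1}{-5 + Q{\left(1 \right)}} + \left(-2 + C{\left(6,-3 \right)}\right) 0} = - \frac{13}{\frac{\left(-4 - 5\right) + 1}{-5 + 1} + \left(-2 + 6 \left(-3\right)\right) 0} = - \frac{13}{\frac{\left(-4 - 5\right) + 1}{-4} + \left(-2 - 18\right) 0} = - \frac{13}{\left(-9 + 1\right) \left(- \frac{1}{4}\right) - 0} = - \frac{13}{\left(-8\right) \left(- \frac{1}{4}\right) + 0} = - \frac{13}{2 + 0} = - \frac{13}{2}$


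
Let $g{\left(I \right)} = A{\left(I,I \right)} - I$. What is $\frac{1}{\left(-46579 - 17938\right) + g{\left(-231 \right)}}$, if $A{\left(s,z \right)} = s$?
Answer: $- \frac{1}{64517} \approx -1.55 \cdot 10^{-5}$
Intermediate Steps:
$g{\left(I \right)} = 0$ ($g{\left(I \right)} = I - I = 0$)
$\frac{1}{\left(-46579 - 17938\right) + g{\left(-231 \right)}} = \frac{1}{\left(-46579 - 17938\right) + 0} = \frac{1}{-64517 + 0} = \frac{1}{-64517} = - \frac{1}{64517}$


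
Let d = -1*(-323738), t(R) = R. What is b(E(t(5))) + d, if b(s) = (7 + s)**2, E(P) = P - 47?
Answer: 324963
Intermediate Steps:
E(P) = -47 + P
d = 323738
b(E(t(5))) + d = (7 + (-47 + 5))**2 + 323738 = (7 - 42)**2 + 323738 = (-35)**2 + 323738 = 1225 + 323738 = 324963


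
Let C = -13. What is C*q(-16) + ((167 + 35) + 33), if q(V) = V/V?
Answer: 222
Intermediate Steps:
q(V) = 1
C*q(-16) + ((167 + 35) + 33) = -13*1 + ((167 + 35) + 33) = -13 + (202 + 33) = -13 + 235 = 222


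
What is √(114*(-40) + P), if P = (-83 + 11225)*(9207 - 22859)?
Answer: 2*I*√38028786 ≈ 12334.0*I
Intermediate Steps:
P = -152110584 (P = 11142*(-13652) = -152110584)
√(114*(-40) + P) = √(114*(-40) - 152110584) = √(-4560 - 152110584) = √(-152115144) = 2*I*√38028786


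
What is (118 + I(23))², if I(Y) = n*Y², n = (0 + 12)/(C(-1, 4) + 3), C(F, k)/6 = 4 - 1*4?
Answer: 4990756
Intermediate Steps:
C(F, k) = 0 (C(F, k) = 6*(4 - 1*4) = 6*(4 - 4) = 6*0 = 0)
n = 4 (n = (0 + 12)/(0 + 3) = 12/3 = 12*(⅓) = 4)
I(Y) = 4*Y²
(118 + I(23))² = (118 + 4*23²)² = (118 + 4*529)² = (118 + 2116)² = 2234² = 4990756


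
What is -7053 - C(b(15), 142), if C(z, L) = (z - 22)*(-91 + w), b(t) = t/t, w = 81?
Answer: -7263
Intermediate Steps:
b(t) = 1
C(z, L) = 220 - 10*z (C(z, L) = (z - 22)*(-91 + 81) = (-22 + z)*(-10) = 220 - 10*z)
-7053 - C(b(15), 142) = -7053 - (220 - 10*1) = -7053 - (220 - 10) = -7053 - 1*210 = -7053 - 210 = -7263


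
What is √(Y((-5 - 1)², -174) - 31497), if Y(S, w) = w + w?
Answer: I*√31845 ≈ 178.45*I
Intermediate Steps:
Y(S, w) = 2*w
√(Y((-5 - 1)², -174) - 31497) = √(2*(-174) - 31497) = √(-348 - 31497) = √(-31845) = I*√31845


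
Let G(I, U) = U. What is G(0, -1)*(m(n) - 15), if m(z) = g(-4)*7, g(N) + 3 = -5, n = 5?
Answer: 71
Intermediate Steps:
g(N) = -8 (g(N) = -3 - 5 = -8)
m(z) = -56 (m(z) = -8*7 = -56)
G(0, -1)*(m(n) - 15) = -(-56 - 15) = -1*(-71) = 71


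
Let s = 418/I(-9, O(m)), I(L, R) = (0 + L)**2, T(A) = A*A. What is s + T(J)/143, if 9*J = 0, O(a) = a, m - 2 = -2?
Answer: 418/81 ≈ 5.1605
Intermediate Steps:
m = 0 (m = 2 - 2 = 0)
J = 0 (J = (1/9)*0 = 0)
T(A) = A**2
I(L, R) = L**2
s = 418/81 (s = 418/((-9)**2) = 418/81 ≈ 5.1605)
s + T(J)/143 = 418/81 + 0**2/143 = 418/81 + 0*(1/143) = 418/81 + 0 = 418/81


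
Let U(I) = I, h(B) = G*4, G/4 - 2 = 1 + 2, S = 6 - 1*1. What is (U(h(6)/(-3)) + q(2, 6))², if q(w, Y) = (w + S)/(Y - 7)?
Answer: 10201/9 ≈ 1133.4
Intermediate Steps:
S = 5 (S = 6 - 1 = 5)
G = 20 (G = 8 + 4*(1 + 2) = 8 + 4*3 = 8 + 12 = 20)
q(w, Y) = (5 + w)/(-7 + Y) (q(w, Y) = (w + 5)/(Y - 7) = (5 + w)/(-7 + Y))
h(B) = 80 (h(B) = 20*4 = 80)
(U(h(6)/(-3)) + q(2, 6))² = (80/(-3) + (5 + 2)/(-7 + 6))² = (80*(-⅓) + 7/(-1))² = (-80/3 - 1*7)² = (-80/3 - 7)² = (-101/3)² = 10201/9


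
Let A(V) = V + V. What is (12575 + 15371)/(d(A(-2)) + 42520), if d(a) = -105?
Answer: 27946/42415 ≈ 0.65887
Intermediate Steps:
A(V) = 2*V
(12575 + 15371)/(d(A(-2)) + 42520) = (12575 + 15371)/(-105 + 42520) = 27946/42415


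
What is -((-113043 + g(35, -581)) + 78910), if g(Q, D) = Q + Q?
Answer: 34063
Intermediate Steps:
g(Q, D) = 2*Q
-((-113043 + g(35, -581)) + 78910) = -((-113043 + 2*35) + 78910) = -((-113043 + 70) + 78910) = -(-112973 + 78910) = -1*(-34063) = 34063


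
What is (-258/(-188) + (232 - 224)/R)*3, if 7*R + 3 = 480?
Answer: 66797/14946 ≈ 4.4692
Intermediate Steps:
R = 477/7 (R = -3/7 + (⅐)*480 = -3/7 + 480/7 = 477/7 ≈ 68.143)
(-258/(-188) + (232 - 224)/R)*3 = (-258/(-188) + (232 - 224)/(477/7))*3 = (-258*(-1/188) + 8*(7/477))*3 = (129/94 + 56/477)*3 = (66797/44838)*3 = 66797/14946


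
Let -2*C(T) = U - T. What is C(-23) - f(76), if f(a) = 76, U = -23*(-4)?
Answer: -267/2 ≈ -133.50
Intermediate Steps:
U = 92
C(T) = -46 + T/2 (C(T) = -(92 - T)/2 = -46 + T/2)
C(-23) - f(76) = (-46 + (½)*(-23)) - 1*76 = (-46 - 23/2) - 76 = -115/2 - 76 = -267/2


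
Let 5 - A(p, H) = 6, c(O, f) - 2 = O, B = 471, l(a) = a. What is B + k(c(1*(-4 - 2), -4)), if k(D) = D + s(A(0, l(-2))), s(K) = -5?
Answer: 462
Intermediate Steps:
c(O, f) = 2 + O
A(p, H) = -1 (A(p, H) = 5 - 1*6 = 5 - 6 = -1)
k(D) = -5 + D (k(D) = D - 5 = -5 + D)
B + k(c(1*(-4 - 2), -4)) = 471 + (-5 + (2 + 1*(-4 - 2))) = 471 + (-5 + (2 + 1*(-6))) = 471 + (-5 + (2 - 6)) = 471 + (-5 - 4) = 471 - 9 = 462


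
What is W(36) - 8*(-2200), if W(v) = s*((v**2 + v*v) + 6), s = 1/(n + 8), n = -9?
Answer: 15002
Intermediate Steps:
s = -1 (s = 1/(-9 + 8) = 1/(-1) = -1)
W(v) = -6 - 2*v**2 (W(v) = -((v**2 + v*v) + 6) = -((v**2 + v**2) + 6) = -(2*v**2 + 6) = -(6 + 2*v**2) = -6 - 2*v**2)
W(36) - 8*(-2200) = (-6 - 2*36**2) - 8*(-2200) = (-6 - 2*1296) - 1*(-17600) = (-6 - 2592) + 17600 = -2598 + 17600 = 15002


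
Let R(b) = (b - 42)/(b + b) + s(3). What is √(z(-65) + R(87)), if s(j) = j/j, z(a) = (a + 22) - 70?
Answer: I*√375898/58 ≈ 10.571*I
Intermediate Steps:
z(a) = -48 + a (z(a) = (22 + a) - 70 = -48 + a)
s(j) = 1
R(b) = 1 + (-42 + b)/(2*b) (R(b) = (b - 42)/(b + b) + 1 = (-42 + b)/((2*b)) + 1 = (-42 + b)*(1/(2*b)) + 1 = (-42 + b)/(2*b) + 1 = 1 + (-42 + b)/(2*b))
√(z(-65) + R(87)) = √((-48 - 65) + (3/2 - 21/87)) = √(-113 + (3/2 - 21*1/87)) = √(-113 + (3/2 - 7/29)) = √(-113 + 73/58) = √(-6481/58) = I*√375898/58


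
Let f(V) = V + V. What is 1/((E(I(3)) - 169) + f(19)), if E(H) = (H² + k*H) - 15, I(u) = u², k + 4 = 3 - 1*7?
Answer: -1/137 ≈ -0.0072993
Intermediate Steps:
k = -8 (k = -4 + (3 - 1*7) = -4 + (3 - 7) = -4 - 4 = -8)
f(V) = 2*V
E(H) = -15 + H² - 8*H (E(H) = (H² - 8*H) - 15 = -15 + H² - 8*H)
1/((E(I(3)) - 169) + f(19)) = 1/(((-15 + (3²)² - 8*3²) - 169) + 2*19) = 1/(((-15 + 9² - 8*9) - 169) + 38) = 1/(((-15 + 81 - 72) - 169) + 38) = 1/((-6 - 169) + 38) = 1/(-175 + 38) = 1/(-137) = -1/137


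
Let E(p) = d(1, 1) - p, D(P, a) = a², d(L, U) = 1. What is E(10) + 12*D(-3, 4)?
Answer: 183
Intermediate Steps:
E(p) = 1 - p
E(10) + 12*D(-3, 4) = (1 - 1*10) + 12*4² = (1 - 10) + 12*16 = -9 + 192 = 183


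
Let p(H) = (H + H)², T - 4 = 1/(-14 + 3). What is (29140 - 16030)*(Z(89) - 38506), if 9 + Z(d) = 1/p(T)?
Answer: -1867236448545/3698 ≈ -5.0493e+8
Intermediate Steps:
T = 43/11 (T = 4 + 1/(-14 + 3) = 4 + 1/(-11) = 4 - 1/11 = 43/11 ≈ 3.9091)
p(H) = 4*H² (p(H) = (2*H)² = 4*H²)
Z(d) = -66443/7396 (Z(d) = -9 + 1/(4*(43/11)²) = -9 + 1/(4*(1849/121)) = -9 + 1/(7396/121) = -9 + 121/7396 = -66443/7396)
(29140 - 16030)*(Z(89) - 38506) = (29140 - 16030)*(-66443/7396 - 38506) = 13110*(-284856819/7396) = -1867236448545/3698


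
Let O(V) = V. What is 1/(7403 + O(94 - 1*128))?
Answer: 1/7369 ≈ 0.00013570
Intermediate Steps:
1/(7403 + O(94 - 1*128)) = 1/(7403 + (94 - 1*128)) = 1/(7403 + (94 - 128)) = 1/(7403 - 34) = 1/7369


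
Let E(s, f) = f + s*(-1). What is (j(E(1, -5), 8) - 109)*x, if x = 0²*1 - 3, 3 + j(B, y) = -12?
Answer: 372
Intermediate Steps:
E(s, f) = f - s
j(B, y) = -15 (j(B, y) = -3 - 12 = -15)
x = -3 (x = 0*1 - 3 = 0 - 3 = -3)
(j(E(1, -5), 8) - 109)*x = (-15 - 109)*(-3) = -124*(-3) = 372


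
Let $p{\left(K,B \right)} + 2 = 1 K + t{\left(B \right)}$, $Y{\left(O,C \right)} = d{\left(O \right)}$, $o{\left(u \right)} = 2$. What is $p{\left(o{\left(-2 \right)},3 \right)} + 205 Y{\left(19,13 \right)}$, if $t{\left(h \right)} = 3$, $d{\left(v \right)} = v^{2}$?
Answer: $74008$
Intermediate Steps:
$Y{\left(O,C \right)} = O^{2}$
$p{\left(K,B \right)} = 1 + K$ ($p{\left(K,B \right)} = -2 + \left(1 K + 3\right) = -2 + \left(K + 3\right) = -2 + \left(3 + K\right) = 1 + K$)
$p{\left(o{\left(-2 \right)},3 \right)} + 205 Y{\left(19,13 \right)} = \left(1 + 2\right) + 205 \cdot 19^{2} = 3 + 205 \cdot 361 = 3 + 74005 = 74008$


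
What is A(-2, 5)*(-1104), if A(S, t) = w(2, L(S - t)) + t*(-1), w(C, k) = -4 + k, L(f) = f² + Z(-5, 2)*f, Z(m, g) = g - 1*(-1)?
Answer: -20976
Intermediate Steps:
Z(m, g) = 1 + g (Z(m, g) = g + 1 = 1 + g)
L(f) = f² + 3*f (L(f) = f² + (1 + 2)*f = f² + 3*f)
A(S, t) = -4 - t + (S - t)*(3 + S - t) (A(S, t) = (-4 + (S - t)*(3 + (S - t))) + t*(-1) = (-4 + (S - t)*(3 + S - t)) - t = -4 - t + (S - t)*(3 + S - t))
A(-2, 5)*(-1104) = (-4 - 1*5 + (-2 - 1*5)*(3 - 2 - 1*5))*(-1104) = (-4 - 5 + (-2 - 5)*(3 - 2 - 5))*(-1104) = (-4 - 5 - 7*(-4))*(-1104) = (-4 - 5 + 28)*(-1104) = 19*(-1104) = -20976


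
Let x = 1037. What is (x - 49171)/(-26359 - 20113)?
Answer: 24067/23236 ≈ 1.0358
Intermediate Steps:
(x - 49171)/(-26359 - 20113) = (1037 - 49171)/(-26359 - 20113) = -48134/(-46472) = -48134*(-1/46472) = 24067/23236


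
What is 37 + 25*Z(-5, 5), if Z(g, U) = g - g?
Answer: 37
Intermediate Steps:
Z(g, U) = 0
37 + 25*Z(-5, 5) = 37 + 25*0 = 37 + 0 = 37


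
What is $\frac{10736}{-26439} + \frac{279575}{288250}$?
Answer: $\frac{171881257}{304841670} \approx 0.56384$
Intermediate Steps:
$\frac{10736}{-26439} + \frac{279575}{288250} = 10736 \left(- \frac{1}{26439}\right) + 279575 \cdot \frac{1}{288250} = - \frac{10736}{26439} + \frac{11183}{11530} = \frac{171881257}{304841670}$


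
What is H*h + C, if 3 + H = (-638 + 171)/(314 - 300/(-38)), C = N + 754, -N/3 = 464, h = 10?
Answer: -2087109/3058 ≈ -682.51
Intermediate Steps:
N = -1392 (N = -3*464 = -1392)
C = -638 (C = -1392 + 754 = -638)
H = -27221/6116 (H = -3 + (-638 + 171)/(314 - 300/(-38)) = -3 - 467/(314 - 300*(-1/38)) = -3 - 467/(314 + 150/19) = -3 - 467/6116/19 = -3 - 467*19/6116 = -3 - 8873/6116 = -27221/6116 ≈ -4.4508)
H*h + C = -27221/6116*10 - 638 = -136105/3058 - 638 = -2087109/3058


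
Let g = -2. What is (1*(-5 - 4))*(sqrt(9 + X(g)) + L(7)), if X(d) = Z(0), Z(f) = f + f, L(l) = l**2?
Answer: -468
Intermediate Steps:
Z(f) = 2*f
X(d) = 0 (X(d) = 2*0 = 0)
(1*(-5 - 4))*(sqrt(9 + X(g)) + L(7)) = (1*(-5 - 4))*(sqrt(9 + 0) + 7**2) = (1*(-9))*(sqrt(9) + 49) = -9*(3 + 49) = -9*52 = -468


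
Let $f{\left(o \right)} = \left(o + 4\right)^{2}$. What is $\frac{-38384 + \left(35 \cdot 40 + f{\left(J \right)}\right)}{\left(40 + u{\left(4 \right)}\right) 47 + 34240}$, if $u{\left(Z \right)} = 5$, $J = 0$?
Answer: $- \frac{36968}{36355} \approx -1.0169$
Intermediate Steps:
$f{\left(o \right)} = \left(4 + o\right)^{2}$
$\frac{-38384 + \left(35 \cdot 40 + f{\left(J \right)}\right)}{\left(40 + u{\left(4 \right)}\right) 47 + 34240} = \frac{-38384 + \left(35 \cdot 40 + \left(4 + 0\right)^{2}\right)}{\left(40 + 5\right) 47 + 34240} = \frac{-38384 + \left(1400 + 4^{2}\right)}{45 \cdot 47 + 34240} = \frac{-38384 + \left(1400 + 16\right)}{2115 + 34240} = \frac{-38384 + 1416}{36355} = \left(-36968\right) \frac{1}{36355} = - \frac{36968}{36355}$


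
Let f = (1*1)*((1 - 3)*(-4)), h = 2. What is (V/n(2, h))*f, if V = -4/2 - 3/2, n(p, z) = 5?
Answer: -28/5 ≈ -5.6000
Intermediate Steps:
V = -7/2 (V = -4*1/2 - 3*1/2 = -2 - 3/2 = -7/2 ≈ -3.5000)
f = 8 (f = 1*(-2*(-4)) = 1*8 = 8)
(V/n(2, h))*f = (-7/2/5)*8 = ((1/5)*(-7/2))*8 = -7/10*8 = -28/5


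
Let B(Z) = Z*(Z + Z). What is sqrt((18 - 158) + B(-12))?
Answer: 2*sqrt(37) ≈ 12.166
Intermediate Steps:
B(Z) = 2*Z**2 (B(Z) = Z*(2*Z) = 2*Z**2)
sqrt((18 - 158) + B(-12)) = sqrt((18 - 158) + 2*(-12)**2) = sqrt(-140 + 2*144) = sqrt(-140 + 288) = sqrt(148) = 2*sqrt(37)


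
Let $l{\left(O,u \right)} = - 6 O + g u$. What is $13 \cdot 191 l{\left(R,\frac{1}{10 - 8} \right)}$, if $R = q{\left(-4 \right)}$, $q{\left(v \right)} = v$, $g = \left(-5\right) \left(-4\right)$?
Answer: $84422$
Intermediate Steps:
$g = 20$
$R = -4$
$l{\left(O,u \right)} = - 6 O + 20 u$
$13 \cdot 191 l{\left(R,\frac{1}{10 - 8} \right)} = 13 \cdot 191 \left(\left(-6\right) \left(-4\right) + \frac{20}{10 - 8}\right) = 2483 \left(24 + \frac{20}{2}\right) = 2483 \left(24 + 20 \cdot \frac{1}{2}\right) = 2483 \left(24 + 10\right) = 2483 \cdot 34 = 84422$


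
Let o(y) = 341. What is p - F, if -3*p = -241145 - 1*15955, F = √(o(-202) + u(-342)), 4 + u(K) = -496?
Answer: 85700 - I*√159 ≈ 85700.0 - 12.61*I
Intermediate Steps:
u(K) = -500 (u(K) = -4 - 496 = -500)
F = I*√159 (F = √(341 - 500) = √(-159) = I*√159 ≈ 12.61*I)
p = 85700 (p = -(-241145 - 1*15955)/3 = -(-241145 - 15955)/3 = -⅓*(-257100) = 85700)
p - F = 85700 - I*√159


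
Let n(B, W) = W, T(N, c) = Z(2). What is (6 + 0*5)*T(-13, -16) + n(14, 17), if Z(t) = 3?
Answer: 35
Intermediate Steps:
T(N, c) = 3
(6 + 0*5)*T(-13, -16) + n(14, 17) = (6 + 0*5)*3 + 17 = (6 + 0)*3 + 17 = 6*3 + 17 = 18 + 17 = 35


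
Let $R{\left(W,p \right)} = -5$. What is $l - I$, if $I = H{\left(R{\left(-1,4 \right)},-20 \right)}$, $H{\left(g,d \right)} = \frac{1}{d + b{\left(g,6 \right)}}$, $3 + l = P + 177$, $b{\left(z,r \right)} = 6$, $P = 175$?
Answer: $\frac{4887}{14} \approx 349.07$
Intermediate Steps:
$l = 349$ ($l = -3 + \left(175 + 177\right) = -3 + 352 = 349$)
$H{\left(g,d \right)} = \frac{1}{6 + d}$ ($H{\left(g,d \right)} = \frac{1}{d + 6} = \frac{1}{6 + d}$)
$I = - \frac{1}{14}$ ($I = \frac{1}{6 - 20} = \frac{1}{-14} = - \frac{1}{14} \approx -0.071429$)
$l - I = 349 - - \frac{1}{14} = 349 + \frac{1}{14} = \frac{4887}{14}$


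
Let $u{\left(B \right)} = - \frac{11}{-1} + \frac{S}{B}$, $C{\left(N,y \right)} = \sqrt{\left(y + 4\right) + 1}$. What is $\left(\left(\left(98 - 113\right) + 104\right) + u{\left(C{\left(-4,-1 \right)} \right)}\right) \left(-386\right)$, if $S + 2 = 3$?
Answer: $-38793$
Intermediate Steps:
$S = 1$ ($S = -2 + 3 = 1$)
$C{\left(N,y \right)} = \sqrt{5 + y}$ ($C{\left(N,y \right)} = \sqrt{\left(4 + y\right) + 1} = \sqrt{5 + y}$)
$u{\left(B \right)} = 11 + \frac{1}{B}$ ($u{\left(B \right)} = - \frac{11}{-1} + 1 \frac{1}{B} = \left(-11\right) \left(-1\right) + \frac{1}{B} = 11 + \frac{1}{B}$)
$\left(\left(\left(98 - 113\right) + 104\right) + u{\left(C{\left(-4,-1 \right)} \right)}\right) \left(-386\right) = \left(\left(\left(98 - 113\right) + 104\right) + \left(11 + \frac{1}{\sqrt{5 - 1}}\right)\right) \left(-386\right) = \left(\left(-15 + 104\right) + \left(11 + \frac{1}{\sqrt{4}}\right)\right) \left(-386\right) = \left(89 + \left(11 + \frac{1}{2}\right)\right) \left(-386\right) = \left(89 + \frac{23}{2}\right) \left(-386\right) = \frac{201}{2} \left(-386\right) = -38793$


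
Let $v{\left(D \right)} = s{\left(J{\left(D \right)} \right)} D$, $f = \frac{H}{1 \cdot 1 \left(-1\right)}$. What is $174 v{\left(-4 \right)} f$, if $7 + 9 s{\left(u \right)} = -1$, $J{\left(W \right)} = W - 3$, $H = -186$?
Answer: $115072$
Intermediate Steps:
$J{\left(W \right)} = -3 + W$
$f = 186$ ($f = - \frac{186}{1 \cdot 1 \left(-1\right)} = - \frac{186}{1 \left(-1\right)} = - \frac{186}{-1} = \left(-186\right) \left(-1\right) = 186$)
$s{\left(u \right)} = - \frac{8}{9}$ ($s{\left(u \right)} = - \frac{7}{9} + \frac{1}{9} \left(-1\right) = - \frac{7}{9} - \frac{1}{9} = - \frac{8}{9}$)
$v{\left(D \right)} = - \frac{8 D}{9}$
$174 v{\left(-4 \right)} f = 174 \left(\left(- \frac{8}{9}\right) \left(-4\right)\right) 186 = 174 \cdot \frac{32}{9} \cdot 186 = \frac{1856}{3} \cdot 186 = 115072$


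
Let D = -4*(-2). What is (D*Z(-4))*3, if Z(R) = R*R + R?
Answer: 288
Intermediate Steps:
D = 8
Z(R) = R + R**2 (Z(R) = R**2 + R = R + R**2)
(D*Z(-4))*3 = (8*(-4*(1 - 4)))*3 = (8*(-4*(-3)))*3 = (8*12)*3 = 96*3 = 288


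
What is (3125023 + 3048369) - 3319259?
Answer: 2854133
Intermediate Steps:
(3125023 + 3048369) - 3319259 = 6173392 - 3319259 = 2854133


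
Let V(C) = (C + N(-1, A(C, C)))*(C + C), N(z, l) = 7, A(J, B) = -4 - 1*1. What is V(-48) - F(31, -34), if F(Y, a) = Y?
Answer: 3905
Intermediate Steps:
A(J, B) = -5 (A(J, B) = -4 - 1 = -5)
V(C) = 2*C*(7 + C) (V(C) = (C + 7)*(C + C) = (7 + C)*(2*C) = 2*C*(7 + C))
V(-48) - F(31, -34) = 2*(-48)*(7 - 48) - 1*31 = 2*(-48)*(-41) - 31 = 3936 - 31 = 3905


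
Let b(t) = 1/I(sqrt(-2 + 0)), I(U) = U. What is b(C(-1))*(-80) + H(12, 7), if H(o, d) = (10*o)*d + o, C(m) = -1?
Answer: 852 + 40*I*sqrt(2) ≈ 852.0 + 56.569*I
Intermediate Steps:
b(t) = -I*sqrt(2)/2 (b(t) = 1/(sqrt(-2 + 0)) = 1/(sqrt(-2)) = 1/(I*sqrt(2)) = -I*sqrt(2)/2)
H(o, d) = o + 10*d*o (H(o, d) = 10*d*o + o = o + 10*d*o)
b(C(-1))*(-80) + H(12, 7) = -I*sqrt(2)/2*(-80) + 12*(1 + 10*7) = 40*I*sqrt(2) + 12*(1 + 70) = 40*I*sqrt(2) + 12*71 = 40*I*sqrt(2) + 852 = 852 + 40*I*sqrt(2)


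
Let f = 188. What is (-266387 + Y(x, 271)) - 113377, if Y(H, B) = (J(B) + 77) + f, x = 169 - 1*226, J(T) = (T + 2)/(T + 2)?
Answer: -379498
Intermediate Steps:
J(T) = 1 (J(T) = (2 + T)/(2 + T) = 1)
x = -57 (x = 169 - 226 = -57)
Y(H, B) = 266 (Y(H, B) = (1 + 77) + 188 = 78 + 188 = 266)
(-266387 + Y(x, 271)) - 113377 = (-266387 + 266) - 113377 = -266121 - 113377 = -379498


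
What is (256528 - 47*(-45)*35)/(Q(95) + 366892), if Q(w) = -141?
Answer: 330553/366751 ≈ 0.90130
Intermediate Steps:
(256528 - 47*(-45)*35)/(Q(95) + 366892) = (256528 - 47*(-45)*35)/(-141 + 366892) = (256528 + 2115*35)/366751 = (256528 + 74025)*(1/366751) = 330553*(1/366751) = 330553/366751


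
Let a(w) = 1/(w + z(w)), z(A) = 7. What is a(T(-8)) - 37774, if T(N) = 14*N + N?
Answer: -4268463/113 ≈ -37774.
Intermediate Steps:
T(N) = 15*N
a(w) = 1/(7 + w) (a(w) = 1/(w + 7) = 1/(7 + w))
a(T(-8)) - 37774 = 1/(7 + 15*(-8)) - 37774 = 1/(7 - 120) - 37774 = 1/(-113) - 37774 = -1/113 - 37774 = -4268463/113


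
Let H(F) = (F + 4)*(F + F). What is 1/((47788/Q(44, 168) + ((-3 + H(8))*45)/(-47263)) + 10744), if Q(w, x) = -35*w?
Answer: 18196255/194932638234 ≈ 9.3346e-5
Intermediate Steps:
H(F) = 2*F*(4 + F) (H(F) = (4 + F)*(2*F) = 2*F*(4 + F))
1/((47788/Q(44, 168) + ((-3 + H(8))*45)/(-47263)) + 10744) = 1/((47788/((-35*44)) + ((-3 + 2*8*(4 + 8))*45)/(-47263)) + 10744) = 1/((47788/(-1540) + ((-3 + 2*8*12)*45)*(-1/47263)) + 10744) = 1/((47788*(-1/1540) + ((-3 + 192)*45)*(-1/47263)) + 10744) = 1/((-11947/385 + (189*45)*(-1/47263)) + 10744) = 1/((-11947/385 + 8505*(-1/47263)) + 10744) = 1/((-11947/385 - 8505/47263) + 10744) = 1/(-567925486/18196255 + 10744) = 1/(194932638234/18196255) = 18196255/194932638234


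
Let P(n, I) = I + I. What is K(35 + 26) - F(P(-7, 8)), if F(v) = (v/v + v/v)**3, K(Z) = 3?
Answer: -5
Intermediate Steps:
P(n, I) = 2*I
F(v) = 8 (F(v) = (1 + 1)**3 = 2**3 = 8)
K(35 + 26) - F(P(-7, 8)) = 3 - 1*8 = 3 - 8 = -5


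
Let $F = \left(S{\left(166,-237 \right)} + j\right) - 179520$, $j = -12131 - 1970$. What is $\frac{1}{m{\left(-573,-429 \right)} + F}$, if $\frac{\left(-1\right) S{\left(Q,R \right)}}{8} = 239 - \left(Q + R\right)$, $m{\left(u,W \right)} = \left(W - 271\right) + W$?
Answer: $- \frac{1}{197230} \approx -5.0702 \cdot 10^{-6}$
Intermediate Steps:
$m{\left(u,W \right)} = -271 + 2 W$ ($m{\left(u,W \right)} = \left(-271 + W\right) + W = -271 + 2 W$)
$S{\left(Q,R \right)} = -1912 + 8 Q + 8 R$ ($S{\left(Q,R \right)} = - 8 \left(239 - \left(Q + R\right)\right) = - 8 \left(239 - Q - R\right) = -1912 + 8 Q + 8 R$)
$j = -14101$ ($j = -12131 - 1970 = -14101$)
$F = -196101$ ($F = \left(\left(-1912 + 8 \cdot 166 + 8 \left(-237\right)\right) - 14101\right) - 179520 = \left(\left(-1912 + 1328 - 1896\right) - 14101\right) - 179520 = \left(-2480 - 14101\right) - 179520 = -16581 - 179520 = -196101$)
$\frac{1}{m{\left(-573,-429 \right)} + F} = \frac{1}{\left(-271 + 2 \left(-429\right)\right) - 196101} = \frac{1}{\left(-271 - 858\right) - 196101} = \frac{1}{-1129 - 196101} = \frac{1}{-197230} = - \frac{1}{197230}$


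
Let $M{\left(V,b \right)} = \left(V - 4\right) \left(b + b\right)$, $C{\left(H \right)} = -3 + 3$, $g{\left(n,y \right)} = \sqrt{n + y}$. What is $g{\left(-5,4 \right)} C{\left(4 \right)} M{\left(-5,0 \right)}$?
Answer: $0$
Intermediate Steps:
$C{\left(H \right)} = 0$
$M{\left(V,b \right)} = 2 b \left(-4 + V\right)$ ($M{\left(V,b \right)} = \left(-4 + V\right) 2 b = 2 b \left(-4 + V\right)$)
$g{\left(-5,4 \right)} C{\left(4 \right)} M{\left(-5,0 \right)} = \sqrt{-5 + 4} \cdot 0 \cdot 2 \cdot 0 \left(-4 - 5\right) = \sqrt{-1} \cdot 0 \cdot 2 \cdot 0 \left(-9\right) = i 0 \cdot 0 = 0 \cdot 0 = 0$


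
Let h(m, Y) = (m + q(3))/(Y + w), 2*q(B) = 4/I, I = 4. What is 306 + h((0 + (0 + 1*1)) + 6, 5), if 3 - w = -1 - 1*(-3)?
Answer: 1229/4 ≈ 307.25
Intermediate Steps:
q(B) = ½ (q(B) = (4/4)/2 = (4*(¼))/2 = (½)*1 = ½)
w = 1 (w = 3 - (-1 - 1*(-3)) = 3 - (-1 + 3) = 3 - 1*2 = 3 - 2 = 1)
h(m, Y) = (½ + m)/(1 + Y) (h(m, Y) = (m + ½)/(Y + 1) = (½ + m)/(1 + Y))
306 + h((0 + (0 + 1*1)) + 6, 5) = 306 + (½ + ((0 + (0 + 1*1)) + 6))/(1 + 5) = 306 + (½ + ((0 + (0 + 1)) + 6))/6 = 306 + (½ + ((0 + 1) + 6))/6 = 306 + (½ + (1 + 6))/6 = 306 + (½ + 7)/6 = 306 + (⅙)*(15/2) = 306 + 5/4 = 1229/4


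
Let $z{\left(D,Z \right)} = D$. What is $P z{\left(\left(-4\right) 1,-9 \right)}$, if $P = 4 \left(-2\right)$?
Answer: $32$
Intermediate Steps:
$P = -8$
$P z{\left(\left(-4\right) 1,-9 \right)} = - 8 \left(\left(-4\right) 1\right) = \left(-8\right) \left(-4\right) = 32$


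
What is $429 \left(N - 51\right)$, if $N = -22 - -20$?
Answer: $-22737$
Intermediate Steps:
$N = -2$ ($N = -22 + 20 = -2$)
$429 \left(N - 51\right) = 429 \left(-2 - 51\right) = 429 \left(-53\right) = -22737$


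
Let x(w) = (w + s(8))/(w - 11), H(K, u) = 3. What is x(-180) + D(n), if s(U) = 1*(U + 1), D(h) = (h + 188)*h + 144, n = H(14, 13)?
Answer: 137118/191 ≈ 717.90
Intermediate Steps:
n = 3
D(h) = 144 + h*(188 + h) (D(h) = (188 + h)*h + 144 = h*(188 + h) + 144 = 144 + h*(188 + h))
s(U) = 1 + U (s(U) = 1*(1 + U) = 1 + U)
x(w) = (9 + w)/(-11 + w) (x(w) = (w + (1 + 8))/(w - 11) = (w + 9)/(-11 + w) = (9 + w)/(-11 + w))
x(-180) + D(n) = (9 - 180)/(-11 - 180) + (144 + 3² + 188*3) = -171/(-191) + (144 + 9 + 564) = -1/191*(-171) + 717 = 171/191 + 717 = 137118/191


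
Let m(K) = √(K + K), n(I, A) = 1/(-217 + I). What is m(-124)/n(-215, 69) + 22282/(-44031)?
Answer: -1714/3387 - 864*I*√62 ≈ -0.50605 - 6803.1*I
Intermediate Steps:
m(K) = √2*√K (m(K) = √(2*K) = √2*√K)
m(-124)/n(-215, 69) + 22282/(-44031) = (√2*√(-124))/(1/(-217 - 215)) + 22282/(-44031) = (√2*(2*I*√31))/(1/(-432)) + 22282*(-1/44031) = (2*I*√62)/(-1/432) - 1714/3387 = (2*I*√62)*(-432) - 1714/3387 = -864*I*√62 - 1714/3387 = -1714/3387 - 864*I*√62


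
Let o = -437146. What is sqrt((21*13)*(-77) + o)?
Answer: I*sqrt(458167) ≈ 676.88*I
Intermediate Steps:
sqrt((21*13)*(-77) + o) = sqrt((21*13)*(-77) - 437146) = sqrt(273*(-77) - 437146) = sqrt(-21021 - 437146) = sqrt(-458167) = I*sqrt(458167)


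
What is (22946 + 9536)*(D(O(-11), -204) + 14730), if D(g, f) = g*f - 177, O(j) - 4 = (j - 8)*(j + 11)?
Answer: 446205234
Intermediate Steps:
O(j) = 4 + (-8 + j)*(11 + j) (O(j) = 4 + (j - 8)*(j + 11) = 4 + (-8 + j)*(11 + j))
D(g, f) = -177 + f*g (D(g, f) = f*g - 177 = -177 + f*g)
(22946 + 9536)*(D(O(-11), -204) + 14730) = (22946 + 9536)*((-177 - 204*(-84 + (-11)² + 3*(-11))) + 14730) = 32482*((-177 - 204*(-84 + 121 - 33)) + 14730) = 32482*((-177 - 204*4) + 14730) = 32482*((-177 - 816) + 14730) = 32482*(-993 + 14730) = 32482*13737 = 446205234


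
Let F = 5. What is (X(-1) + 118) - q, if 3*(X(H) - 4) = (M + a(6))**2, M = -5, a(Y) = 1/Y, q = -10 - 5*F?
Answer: 17797/108 ≈ 164.79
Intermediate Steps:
q = -35 (q = -10 - 5*5 = -10 - 25 = -35)
a(Y) = 1/Y
X(H) = 1273/108 (X(H) = 4 + (-5 + 1/6)**2/3 = 4 + (-29/6)**2/3 = 4 + (1/3)*(841/36) = 4 + 841/108 = 1273/108)
(X(-1) + 118) - q = (1273/108 + 118) - 1*(-35) = 14017/108 + 35 = 17797/108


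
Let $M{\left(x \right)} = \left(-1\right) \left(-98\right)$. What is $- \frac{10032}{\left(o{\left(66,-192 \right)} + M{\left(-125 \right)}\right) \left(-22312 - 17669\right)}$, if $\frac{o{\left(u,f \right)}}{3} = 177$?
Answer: $\frac{3344}{8382683} \approx 0.00039892$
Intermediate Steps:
$o{\left(u,f \right)} = 531$ ($o{\left(u,f \right)} = 3 \cdot 177 = 531$)
$M{\left(x \right)} = 98$
$- \frac{10032}{\left(o{\left(66,-192 \right)} + M{\left(-125 \right)}\right) \left(-22312 - 17669\right)} = - \frac{10032}{\left(531 + 98\right) \left(-22312 - 17669\right)} = - \frac{10032}{629 \left(-39981\right)} = - \frac{10032}{-25148049} = \left(-10032\right) \left(- \frac{1}{25148049}\right) = \frac{3344}{8382683}$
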